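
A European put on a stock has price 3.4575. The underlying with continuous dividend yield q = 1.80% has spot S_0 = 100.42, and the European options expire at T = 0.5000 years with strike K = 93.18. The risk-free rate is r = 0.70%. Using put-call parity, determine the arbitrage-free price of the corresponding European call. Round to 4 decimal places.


Answer: Call price = 10.1233

Derivation:
Put-call parity: C - P = S_0 * exp(-qT) - K * exp(-rT).
S_0 * exp(-qT) = 100.4200 * 0.99104038 = 99.52027484
K * exp(-rT) = 93.1800 * 0.99650612 = 92.85444006
C = P + S*exp(-qT) - K*exp(-rT)
C = 3.4575 + 99.52027484 - 92.85444006 = 10.1233


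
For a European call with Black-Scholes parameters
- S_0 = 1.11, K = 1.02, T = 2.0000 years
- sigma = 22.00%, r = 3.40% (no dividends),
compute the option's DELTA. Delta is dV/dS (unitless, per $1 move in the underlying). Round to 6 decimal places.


d1 = 0.6459015082; d2 = 0.3347745245
phi(d1) = 0.3238311917; exp(-qT) = 1.0000000000; exp(-rT) = 0.9342604736
N(d1) = 0.7408284286
Delta = exp(-qT) * N(d1) = 1.0000000000 * 0.7408284286 = 0.740828

Answer: Delta = 0.740828


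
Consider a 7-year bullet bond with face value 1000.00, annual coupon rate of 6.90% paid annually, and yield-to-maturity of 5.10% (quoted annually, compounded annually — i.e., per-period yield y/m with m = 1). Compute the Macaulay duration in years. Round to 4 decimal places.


Answer: Macaulay duration = 5.8472 years

Derivation:
Coupon per period c = face * coupon_rate / m = 69.000000
Periods per year m = 1; per-period yield y/m = 0.051000
Number of cashflows N = 7
Cashflows (t years, CF_t, discount factor 1/(1+y/m)^(m*t), PV):
  t = 1.0000: CF_t = 69.000000, DF = 0.951475, PV = 65.651760
  t = 2.0000: CF_t = 69.000000, DF = 0.905304, PV = 62.465995
  t = 3.0000: CF_t = 69.000000, DF = 0.861374, PV = 59.434819
  t = 4.0000: CF_t = 69.000000, DF = 0.819576, PV = 56.550731
  t = 5.0000: CF_t = 69.000000, DF = 0.779806, PV = 53.806595
  t = 6.0000: CF_t = 69.000000, DF = 0.741965, PV = 51.195619
  t = 7.0000: CF_t = 1069.000000, DF = 0.705961, PV = 754.672792
Price P = sum_t PV_t = 1103.778311
Macaulay numerator sum_t t * PV_t:
  t * PV_t at t = 1.0000: 65.651760
  t * PV_t at t = 2.0000: 124.931989
  t * PV_t at t = 3.0000: 178.304456
  t * PV_t at t = 4.0000: 226.202926
  t * PV_t at t = 5.0000: 269.032975
  t * PV_t at t = 6.0000: 307.173711
  t * PV_t at t = 7.0000: 5282.709547
Macaulay duration D = (sum_t t * PV_t) / P = 6454.007365 / 1103.778311 = 5.847195


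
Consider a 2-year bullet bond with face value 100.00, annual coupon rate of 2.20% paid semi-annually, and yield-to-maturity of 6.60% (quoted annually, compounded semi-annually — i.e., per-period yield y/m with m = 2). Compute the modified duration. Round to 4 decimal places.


Coupon per period c = face * coupon_rate / m = 1.100000
Periods per year m = 2; per-period yield y/m = 0.033000
Number of cashflows N = 4
Cashflows (t years, CF_t, discount factor 1/(1+y/m)^(m*t), PV):
  t = 0.5000: CF_t = 1.100000, DF = 0.968054, PV = 1.064860
  t = 1.0000: CF_t = 1.100000, DF = 0.937129, PV = 1.030842
  t = 1.5000: CF_t = 1.100000, DF = 0.907192, PV = 0.997911
  t = 2.0000: CF_t = 101.100000, DF = 0.878211, PV = 88.787100
Price P = sum_t PV_t = 91.880712
First compute Macaulay numerator sum_t t * PV_t:
  t * PV_t at t = 0.5000: 0.532430
  t * PV_t at t = 1.0000: 1.030842
  t * PV_t at t = 1.5000: 1.496866
  t * PV_t at t = 2.0000: 177.574199
Macaulay duration D = 180.634337 / 91.880712 = 1.965966
Modified duration = D / (1 + y/m) = 1.965966 / (1 + 0.033000) = 1.903161

Answer: Modified duration = 1.9032


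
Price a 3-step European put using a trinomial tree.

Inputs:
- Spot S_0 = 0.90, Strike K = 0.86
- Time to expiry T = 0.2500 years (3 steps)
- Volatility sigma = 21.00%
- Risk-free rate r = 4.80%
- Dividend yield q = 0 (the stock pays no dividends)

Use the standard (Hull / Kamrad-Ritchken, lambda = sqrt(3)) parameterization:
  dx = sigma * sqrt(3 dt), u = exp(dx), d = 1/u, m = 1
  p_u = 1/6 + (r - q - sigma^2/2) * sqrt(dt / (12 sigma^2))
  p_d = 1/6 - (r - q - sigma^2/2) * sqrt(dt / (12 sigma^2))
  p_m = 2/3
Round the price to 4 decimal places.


Answer: Price = V(0,0) = 0.0179

Derivation:
dt = T/N = 0.083333; dx = sigma*sqrt(3*dt) = 0.105000
u = exp(dx) = 1.110711; d = 1/u = 0.900325
p_u = 0.176964, p_m = 0.666667, p_d = 0.156369
Discount per step: exp(-r*dt) = 0.996008
Stock lattice S(k, j) with j the centered position index:
  k=0: S(0,+0) = 0.9000
  k=1: S(1,-1) = 0.8103; S(1,+0) = 0.9000; S(1,+1) = 0.9996
  k=2: S(2,-2) = 0.7295; S(2,-1) = 0.8103; S(2,+0) = 0.9000; S(2,+1) = 0.9996; S(2,+2) = 1.1103
  k=3: S(3,-3) = 0.6568; S(3,-2) = 0.7295; S(3,-1) = 0.8103; S(3,+0) = 0.9000; S(3,+1) = 0.9996; S(3,+2) = 1.1103; S(3,+3) = 1.2332
Terminal payoffs V(N, j) = max(K - S_T, 0):
  V(3,-3) = 0.203190; V(3,-2) = 0.130474; V(3,-1) = 0.049708; V(3,+0) = 0.000000; V(3,+1) = 0.000000; V(3,+2) = 0.000000; V(3,+3) = 0.000000
Backward induction: V(k, j) = exp(-r*dt) * [p_u * V(k+1, j+1) + p_m * V(k+1, j) + p_d * V(k+1, j-1)]
  V(2,-2) = exp(-r*dt) * [p_u*0.049708 + p_m*0.130474 + p_d*0.203190] = 0.127043
  V(2,-1) = exp(-r*dt) * [p_u*0.000000 + p_m*0.049708 + p_d*0.130474] = 0.053327
  V(2,+0) = exp(-r*dt) * [p_u*0.000000 + p_m*0.000000 + p_d*0.049708] = 0.007742
  V(2,+1) = exp(-r*dt) * [p_u*0.000000 + p_m*0.000000 + p_d*0.000000] = 0.000000
  V(2,+2) = exp(-r*dt) * [p_u*0.000000 + p_m*0.000000 + p_d*0.000000] = 0.000000
  V(1,-1) = exp(-r*dt) * [p_u*0.007742 + p_m*0.053327 + p_d*0.127043] = 0.056560
  V(1,+0) = exp(-r*dt) * [p_u*0.000000 + p_m*0.007742 + p_d*0.053327] = 0.013446
  V(1,+1) = exp(-r*dt) * [p_u*0.000000 + p_m*0.000000 + p_d*0.007742] = 0.001206
  V(0,+0) = exp(-r*dt) * [p_u*0.001206 + p_m*0.013446 + p_d*0.056560] = 0.017950


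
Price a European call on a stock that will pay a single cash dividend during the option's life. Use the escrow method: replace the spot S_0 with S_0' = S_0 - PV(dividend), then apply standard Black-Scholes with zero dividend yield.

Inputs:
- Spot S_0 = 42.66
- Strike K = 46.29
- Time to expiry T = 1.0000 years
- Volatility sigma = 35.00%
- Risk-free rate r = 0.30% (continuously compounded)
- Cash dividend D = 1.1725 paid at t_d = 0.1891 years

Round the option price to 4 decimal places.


PV(D) = D * exp(-r * t_d) = 1.1725 * 0.99943286 = 1.17183503
S_0' = S_0 - PV(D) = 42.6600 - 1.17183503 = 41.48816497
d1 = (ln(S_0'/K) + (r + sigma^2/2)*T) / (sigma*sqrt(T)) = -0.12933643
d2 = d1 - sigma*sqrt(T) = -0.47933643
exp(-rT) = 0.99700450
N(d1) = 0.44854572; N(d2) = 0.31584966
C = S_0' * N(d1) - K * exp(-rT) * N(d2) = 41.48816497 * 0.44854572 - 46.2900 * 0.99700450 * 0.31584966 = 4.0325

Answer: Price = 4.0325


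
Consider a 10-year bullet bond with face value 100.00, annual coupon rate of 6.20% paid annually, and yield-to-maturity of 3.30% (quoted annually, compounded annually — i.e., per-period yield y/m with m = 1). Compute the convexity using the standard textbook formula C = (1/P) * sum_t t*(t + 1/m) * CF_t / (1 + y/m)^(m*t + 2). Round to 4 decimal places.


Answer: Convexity = 75.9310

Derivation:
Coupon per period c = face * coupon_rate / m = 6.200000
Periods per year m = 1; per-period yield y/m = 0.033000
Number of cashflows N = 10
Cashflows (t years, CF_t, discount factor 1/(1+y/m)^(m*t), PV):
  t = 1.0000: CF_t = 6.200000, DF = 0.968054, PV = 6.001936
  t = 2.0000: CF_t = 6.200000, DF = 0.937129, PV = 5.810200
  t = 3.0000: CF_t = 6.200000, DF = 0.907192, PV = 5.624588
  t = 4.0000: CF_t = 6.200000, DF = 0.878211, PV = 5.444906
  t = 5.0000: CF_t = 6.200000, DF = 0.850156, PV = 5.270964
  t = 6.0000: CF_t = 6.200000, DF = 0.822997, PV = 5.102579
  t = 7.0000: CF_t = 6.200000, DF = 0.796705, PV = 4.939573
  t = 8.0000: CF_t = 6.200000, DF = 0.771254, PV = 4.781775
  t = 9.0000: CF_t = 6.200000, DF = 0.746616, PV = 4.629017
  t = 10.0000: CF_t = 106.200000, DF = 0.722764, PV = 76.757585
Price P = sum_t PV_t = 124.363124
Convexity numerator sum_t t*(t + 1/m) * CF_t / (1+y/m)^(m*t + 2):
  t = 1.0000: term = 11.249176
  t = 2.0000: term = 32.669437
  t = 3.0000: term = 63.251573
  t = 4.0000: term = 102.051585
  t = 5.0000: term = 148.187201
  t = 6.0000: term = 200.834541
  t = 7.0000: term = 259.224964
  t = 8.0000: term = 322.642052
  t = 9.0000: term = 390.418746
  t = 10.0000: term = 7912.493088
Convexity = (1/P) * sum = 9443.022363 / 124.363124 = 75.931048


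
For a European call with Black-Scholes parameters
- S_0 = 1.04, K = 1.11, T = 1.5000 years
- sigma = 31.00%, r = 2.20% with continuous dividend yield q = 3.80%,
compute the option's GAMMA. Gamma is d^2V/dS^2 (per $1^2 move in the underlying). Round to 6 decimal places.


Answer: Gamma = 0.953402

Derivation:
d1 = -0.0449449819; d2 = -0.4246158920
phi(d1) = 0.3985395419; exp(-qT) = 0.9445940694; exp(-rT) = 0.9675385596
Gamma = exp(-qT) * phi(d1) / (S * sigma * sqrt(T)) = 0.9445940694 * 0.3985395419 / (1.0400 * 0.3100 * 1.2247448714) = 0.953402


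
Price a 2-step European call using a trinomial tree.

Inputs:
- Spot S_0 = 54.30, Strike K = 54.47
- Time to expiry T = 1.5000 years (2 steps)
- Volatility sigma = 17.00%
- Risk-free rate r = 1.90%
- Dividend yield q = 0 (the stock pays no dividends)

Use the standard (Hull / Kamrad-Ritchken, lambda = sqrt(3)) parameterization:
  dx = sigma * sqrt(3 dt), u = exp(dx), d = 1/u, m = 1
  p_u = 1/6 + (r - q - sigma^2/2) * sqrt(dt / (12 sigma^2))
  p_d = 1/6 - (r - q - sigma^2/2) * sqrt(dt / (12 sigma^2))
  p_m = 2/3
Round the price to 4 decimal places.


Answer: Price = V(0,0) = 4.5552

Derivation:
dt = T/N = 0.750000; dx = sigma*sqrt(3*dt) = 0.255000
u = exp(dx) = 1.290462; d = 1/u = 0.774916
p_u = 0.173358, p_m = 0.666667, p_d = 0.159975
Discount per step: exp(-r*dt) = 0.985851
Stock lattice S(k, j) with j the centered position index:
  k=0: S(0,+0) = 54.3000
  k=1: S(1,-1) = 42.0780; S(1,+0) = 54.3000; S(1,+1) = 70.0721
  k=2: S(2,-2) = 32.6069; S(2,-1) = 42.0780; S(2,+0) = 54.3000; S(2,+1) = 70.0721; S(2,+2) = 90.4253
Terminal payoffs V(N, j) = max(S_T - K, 0):
  V(2,-2) = 0.000000; V(2,-1) = 0.000000; V(2,+0) = 0.000000; V(2,+1) = 15.602066; V(2,+2) = 35.955312
Backward induction: V(k, j) = exp(-r*dt) * [p_u * V(k+1, j+1) + p_m * V(k+1, j) + p_d * V(k+1, j-1)]
  V(1,-1) = exp(-r*dt) * [p_u*0.000000 + p_m*0.000000 + p_d*0.000000] = 0.000000
  V(1,+0) = exp(-r*dt) * [p_u*15.602066 + p_m*0.000000 + p_d*0.000000] = 2.666471
  V(1,+1) = exp(-r*dt) * [p_u*35.955312 + p_m*15.602066 + p_d*0.000000] = 16.399152
  V(0,+0) = exp(-r*dt) * [p_u*16.399152 + p_m*2.666471 + p_d*0.000000] = 4.555193


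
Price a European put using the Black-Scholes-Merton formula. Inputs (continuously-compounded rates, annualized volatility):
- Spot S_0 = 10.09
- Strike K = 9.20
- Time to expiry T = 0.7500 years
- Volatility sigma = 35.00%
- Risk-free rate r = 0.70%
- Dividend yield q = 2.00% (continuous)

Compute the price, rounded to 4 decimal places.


Answer: Price = 0.7980

Derivation:
d1 = (ln(S/K) + (r - q + 0.5*sigma^2) * T) / (sigma * sqrt(T)) = 0.42403524
d2 = d1 - sigma * sqrt(T) = 0.12092634
exp(-rT) = 0.99476376; exp(-qT) = 0.98511194
P = K * exp(-rT) * N(-d2) - S_0 * exp(-qT) * N(-d1)
N(-d1) = 0.33577006; N(-d2) = 0.45187469
P = 9.2000 * 0.99476376 * 0.45187469 - 10.0900 * 0.98511194 * 0.33577006 = 0.7980


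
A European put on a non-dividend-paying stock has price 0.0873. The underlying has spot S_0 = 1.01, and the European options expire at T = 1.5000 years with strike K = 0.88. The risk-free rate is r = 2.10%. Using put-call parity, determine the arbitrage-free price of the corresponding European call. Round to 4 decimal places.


Put-call parity: C - P = S_0 * exp(-qT) - K * exp(-rT).
S_0 * exp(-qT) = 1.0100 * 1.00000000 = 1.01000000
K * exp(-rT) = 0.8800 * 0.96899096 = 0.85271204
C = P + S*exp(-qT) - K*exp(-rT)
C = 0.0873 + 1.01000000 - 0.85271204 = 0.2446

Answer: Call price = 0.2446


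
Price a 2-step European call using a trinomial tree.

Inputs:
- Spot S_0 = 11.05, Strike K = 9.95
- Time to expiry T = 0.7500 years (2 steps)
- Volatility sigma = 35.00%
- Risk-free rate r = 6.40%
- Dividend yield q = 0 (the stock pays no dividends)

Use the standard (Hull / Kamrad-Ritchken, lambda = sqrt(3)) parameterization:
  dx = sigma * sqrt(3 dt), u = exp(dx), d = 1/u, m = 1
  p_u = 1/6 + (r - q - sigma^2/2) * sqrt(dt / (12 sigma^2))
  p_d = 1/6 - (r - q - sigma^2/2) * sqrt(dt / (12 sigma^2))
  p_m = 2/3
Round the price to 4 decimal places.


dt = T/N = 0.375000; dx = sigma*sqrt(3*dt) = 0.371231
u = exp(dx) = 1.449518; d = 1/u = 0.689885
p_u = 0.168056, p_m = 0.666667, p_d = 0.165278
Discount per step: exp(-r*dt) = 0.976286
Stock lattice S(k, j) with j the centered position index:
  k=0: S(0,+0) = 11.0500
  k=1: S(1,-1) = 7.6232; S(1,+0) = 11.0500; S(1,+1) = 16.0172
  k=2: S(2,-2) = 5.2591; S(2,-1) = 7.6232; S(2,+0) = 11.0500; S(2,+1) = 16.0172; S(2,+2) = 23.2172
Terminal payoffs V(N, j) = max(S_T - K, 0):
  V(2,-2) = 0.000000; V(2,-1) = 0.000000; V(2,+0) = 1.100000; V(2,+1) = 6.067173; V(2,+2) = 13.267181
Backward induction: V(k, j) = exp(-r*dt) * [p_u * V(k+1, j+1) + p_m * V(k+1, j) + p_d * V(k+1, j-1)]
  V(1,-1) = exp(-r*dt) * [p_u*1.100000 + p_m*0.000000 + p_d*0.000000] = 0.180477
  V(1,+0) = exp(-r*dt) * [p_u*6.067173 + p_m*1.100000 + p_d*0.000000] = 1.711386
  V(1,+1) = exp(-r*dt) * [p_u*13.267181 + p_m*6.067173 + p_d*1.100000] = 6.303108
  V(0,+0) = exp(-r*dt) * [p_u*6.303108 + p_m*1.711386 + p_d*0.180477] = 2.177142

Answer: Price = V(0,0) = 2.1771


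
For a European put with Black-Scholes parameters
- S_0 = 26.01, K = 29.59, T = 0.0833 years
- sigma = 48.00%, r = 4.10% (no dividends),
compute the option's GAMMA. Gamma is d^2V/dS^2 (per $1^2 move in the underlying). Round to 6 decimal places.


d1 = -0.8369206188; d2 = -0.9754569678
phi(d1) = 0.2810685767; exp(-qT) = 1.0000000000; exp(-rT) = 0.9965905255
Gamma = exp(-qT) * phi(d1) / (S * sigma * sqrt(T)) = 1.0000000000 * 0.2810685767 / (26.0100 * 0.4800 * 0.2886173938) = 0.078002

Answer: Gamma = 0.078002


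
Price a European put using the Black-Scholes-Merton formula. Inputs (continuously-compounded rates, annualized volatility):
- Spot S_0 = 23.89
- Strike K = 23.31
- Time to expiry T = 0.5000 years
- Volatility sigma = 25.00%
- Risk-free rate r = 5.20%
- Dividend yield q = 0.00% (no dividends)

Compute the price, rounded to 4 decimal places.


Answer: Price = 1.1185

Derivation:
d1 = (ln(S/K) + (r - q + 0.5*sigma^2) * T) / (sigma * sqrt(T)) = 0.37449794
d2 = d1 - sigma * sqrt(T) = 0.19772125
exp(-rT) = 0.97433509; exp(-qT) = 1.00000000
P = K * exp(-rT) * N(-d2) - S_0 * exp(-qT) * N(-d1)
N(-d1) = 0.35401694; N(-d2) = 0.42163158
P = 23.3100 * 0.97433509 * 0.42163158 - 23.8900 * 1.00000000 * 0.35401694 = 1.1185


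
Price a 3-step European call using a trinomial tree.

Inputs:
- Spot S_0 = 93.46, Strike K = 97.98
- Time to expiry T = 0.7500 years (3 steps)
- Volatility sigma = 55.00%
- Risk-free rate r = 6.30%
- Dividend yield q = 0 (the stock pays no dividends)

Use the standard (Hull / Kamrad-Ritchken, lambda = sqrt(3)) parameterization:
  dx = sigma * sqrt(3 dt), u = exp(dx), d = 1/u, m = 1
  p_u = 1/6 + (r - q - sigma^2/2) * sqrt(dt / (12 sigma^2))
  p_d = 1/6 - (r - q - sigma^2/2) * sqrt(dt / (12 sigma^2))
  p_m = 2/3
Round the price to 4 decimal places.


dt = T/N = 0.250000; dx = sigma*sqrt(3*dt) = 0.476314
u = exp(dx) = 1.610128; d = 1/u = 0.621068
p_u = 0.143507, p_m = 0.666667, p_d = 0.189826
Discount per step: exp(-r*dt) = 0.984373
Stock lattice S(k, j) with j the centered position index:
  k=0: S(0,+0) = 93.4600
  k=1: S(1,-1) = 58.0451; S(1,+0) = 93.4600; S(1,+1) = 150.4826
  k=2: S(2,-2) = 36.0500; S(2,-1) = 58.0451; S(2,+0) = 93.4600; S(2,+1) = 150.4826; S(2,+2) = 242.2963
  k=3: S(3,-3) = 22.3895; S(3,-2) = 36.0500; S(3,-1) = 58.0451; S(3,+0) = 93.4600; S(3,+1) = 150.4826; S(3,+2) = 242.2963; S(3,+3) = 390.1282
Terminal payoffs V(N, j) = max(S_T - K, 0):
  V(3,-3) = 0.000000; V(3,-2) = 0.000000; V(3,-1) = 0.000000; V(3,+0) = 0.000000; V(3,+1) = 52.502607; V(3,+2) = 144.316330; V(3,+3) = 292.148220
Backward induction: V(k, j) = exp(-r*dt) * [p_u * V(k+1, j+1) + p_m * V(k+1, j) + p_d * V(k+1, j-1)]
  V(2,-2) = exp(-r*dt) * [p_u*0.000000 + p_m*0.000000 + p_d*0.000000] = 0.000000
  V(2,-1) = exp(-r*dt) * [p_u*0.000000 + p_m*0.000000 + p_d*0.000000] = 0.000000
  V(2,+0) = exp(-r*dt) * [p_u*52.502607 + p_m*0.000000 + p_d*0.000000] = 7.416755
  V(2,+1) = exp(-r*dt) * [p_u*144.316330 + p_m*52.502607 + p_d*0.000000] = 54.841556
  V(2,+2) = exp(-r*dt) * [p_u*292.148220 + p_m*144.316330 + p_d*52.502607] = 145.788248
  V(1,-1) = exp(-r*dt) * [p_u*7.416755 + p_m*0.000000 + p_d*0.000000] = 1.047724
  V(1,+0) = exp(-r*dt) * [p_u*54.841556 + p_m*7.416755 + p_d*0.000000] = 12.614404
  V(1,+1) = exp(-r*dt) * [p_u*145.788248 + p_m*54.841556 + p_d*7.416755] = 57.970313
  V(0,+0) = exp(-r*dt) * [p_u*57.970313 + p_m*12.614404 + p_d*1.047724] = 16.663115

Answer: Price = V(0,0) = 16.6631


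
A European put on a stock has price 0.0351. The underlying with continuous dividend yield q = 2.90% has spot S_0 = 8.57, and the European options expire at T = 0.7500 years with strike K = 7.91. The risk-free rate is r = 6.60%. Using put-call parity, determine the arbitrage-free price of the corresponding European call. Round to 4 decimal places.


Put-call parity: C - P = S_0 * exp(-qT) - K * exp(-rT).
S_0 * exp(-qT) = 8.5700 * 0.97848483 = 8.38561496
K * exp(-rT) = 7.9100 * 0.95170516 = 7.52798780
C = P + S*exp(-qT) - K*exp(-rT)
C = 0.0351 + 8.38561496 - 7.52798780 = 0.8927

Answer: Call price = 0.8927


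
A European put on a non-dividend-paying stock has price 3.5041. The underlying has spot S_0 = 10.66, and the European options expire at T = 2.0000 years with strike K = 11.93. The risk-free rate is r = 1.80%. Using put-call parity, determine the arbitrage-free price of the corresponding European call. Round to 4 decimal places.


Put-call parity: C - P = S_0 * exp(-qT) - K * exp(-rT).
S_0 * exp(-qT) = 10.6600 * 1.00000000 = 10.66000000
K * exp(-rT) = 11.9300 * 0.96464029 = 11.50815870
C = P + S*exp(-qT) - K*exp(-rT)
C = 3.5041 + 10.66000000 - 11.50815870 = 2.6559

Answer: Call price = 2.6559


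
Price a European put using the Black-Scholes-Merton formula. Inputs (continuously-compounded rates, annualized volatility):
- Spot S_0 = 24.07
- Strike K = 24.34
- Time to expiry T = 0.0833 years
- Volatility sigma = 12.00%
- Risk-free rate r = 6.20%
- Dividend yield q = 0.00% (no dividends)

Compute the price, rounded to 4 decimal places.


Answer: Price = 0.4108

Derivation:
d1 = (ln(S/K) + (r - q + 0.5*sigma^2) * T) / (sigma * sqrt(T)) = -0.15564076
d2 = d1 - sigma * sqrt(T) = -0.19027485
exp(-rT) = 0.99484871; exp(-qT) = 1.00000000
P = K * exp(-rT) * N(-d2) - S_0 * exp(-qT) * N(-d1)
N(-d1) = 0.56184190; N(-d2) = 0.57545312
P = 24.3400 * 0.99484871 * 0.57545312 - 24.0700 * 1.00000000 * 0.56184190 = 0.4108


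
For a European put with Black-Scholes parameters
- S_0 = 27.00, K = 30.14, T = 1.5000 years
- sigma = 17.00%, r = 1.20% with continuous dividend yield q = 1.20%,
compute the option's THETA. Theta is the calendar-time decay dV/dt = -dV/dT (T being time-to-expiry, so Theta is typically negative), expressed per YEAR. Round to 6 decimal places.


d1 = -0.4242964212; d2 = -0.6325030494
phi(d1) = 0.3646007864; exp(-qT) = 0.9821610324; exp(-rT) = 0.9821610324
Theta = -S*exp(-qT)*phi(d1)*sigma/(2*sqrt(T)) + r*K*exp(-rT)*N(-d2) - q*S*exp(-qT)*N(-d1)
N(-d1) = 0.6643251756; N(-d2) = 0.7364708917; sqrt(T) = 1.2247448714
Term 1 = -27.0000 * 0.9821610324 * 0.3646007864 * 0.1700 / (2 * 1.2247448714) = -0.6710229296
Term 2 = 0.0120 * 30.1400 * 0.9821610324 * 0.7364708917 = 0.2616150835
Term 3 = -0.0120 * 27.0000 * 0.9821610324 * 0.6643251756 = -0.2114016733
Theta = -0.6710229296 + (0.2616150835) + (-0.2114016733) = -0.620810

Answer: Theta = -0.620810


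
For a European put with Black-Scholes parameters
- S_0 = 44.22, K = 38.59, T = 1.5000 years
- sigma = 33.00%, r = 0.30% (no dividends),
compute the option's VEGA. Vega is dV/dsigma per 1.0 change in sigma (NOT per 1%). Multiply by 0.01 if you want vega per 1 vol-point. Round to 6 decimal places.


d1 = 0.5501677671; d2 = 0.1460019595
phi(d1) = 0.3429122076; exp(-qT) = 1.0000000000; exp(-rT) = 0.9955101098
Vega = S * exp(-qT) * phi(d1) * sqrt(T) = 44.2200 * 1.0000000000 * 0.3429122076 * 1.2247448714 = 18.571514

Answer: Vega = 18.571514


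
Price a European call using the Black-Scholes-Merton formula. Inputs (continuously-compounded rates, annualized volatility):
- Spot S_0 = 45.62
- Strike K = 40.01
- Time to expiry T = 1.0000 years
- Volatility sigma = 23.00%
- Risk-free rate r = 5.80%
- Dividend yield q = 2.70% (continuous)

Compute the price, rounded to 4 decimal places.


d1 = (ln(S/K) + (r - q + 0.5*sigma^2) * T) / (sigma * sqrt(T)) = 0.82029041
d2 = d1 - sigma * sqrt(T) = 0.59029041
exp(-rT) = 0.94364995; exp(-qT) = 0.97336124
C = S_0 * exp(-qT) * N(d1) - K * exp(-rT) * N(d2)
N(d1) = 0.79397471; N(d2) = 0.72250202
C = 45.6200 * 0.97336124 * 0.79397471 - 40.0100 * 0.94364995 * 0.72250202 = 7.9779

Answer: Price = 7.9779


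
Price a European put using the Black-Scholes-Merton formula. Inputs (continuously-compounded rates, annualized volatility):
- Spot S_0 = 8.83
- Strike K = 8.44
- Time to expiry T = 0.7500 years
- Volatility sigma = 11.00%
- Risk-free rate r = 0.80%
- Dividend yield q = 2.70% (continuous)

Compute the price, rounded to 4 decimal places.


d1 = (ln(S/K) + (r - q + 0.5*sigma^2) * T) / (sigma * sqrt(T)) = 0.37223563
d2 = d1 - sigma * sqrt(T) = 0.27697283
exp(-rT) = 0.99401796; exp(-qT) = 0.97995365
P = K * exp(-rT) * N(-d2) - S_0 * exp(-qT) * N(-d1)
N(-d1) = 0.35485871; N(-d2) = 0.39090048
P = 8.4400 * 0.99401796 * 0.39090048 - 8.8300 * 0.97995365 * 0.35485871 = 0.2089

Answer: Price = 0.2089


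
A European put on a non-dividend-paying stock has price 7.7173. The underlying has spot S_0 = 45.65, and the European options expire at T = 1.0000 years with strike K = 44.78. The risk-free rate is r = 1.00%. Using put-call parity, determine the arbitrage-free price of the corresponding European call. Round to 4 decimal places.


Put-call parity: C - P = S_0 * exp(-qT) - K * exp(-rT).
S_0 * exp(-qT) = 45.6500 * 1.00000000 = 45.65000000
K * exp(-rT) = 44.7800 * 0.99004983 = 44.33443156
C = P + S*exp(-qT) - K*exp(-rT)
C = 7.7173 + 45.65000000 - 44.33443156 = 9.0329

Answer: Call price = 9.0329


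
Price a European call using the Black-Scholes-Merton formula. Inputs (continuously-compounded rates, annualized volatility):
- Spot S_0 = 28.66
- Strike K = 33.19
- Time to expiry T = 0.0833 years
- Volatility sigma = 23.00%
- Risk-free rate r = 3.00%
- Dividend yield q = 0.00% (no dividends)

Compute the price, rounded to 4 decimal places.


d1 = (ln(S/K) + (r - q + 0.5*sigma^2) * T) / (sigma * sqrt(T)) = -2.13979568
d2 = d1 - sigma * sqrt(T) = -2.20617768
exp(-rT) = 0.99750412; exp(-qT) = 1.00000000
C = S_0 * exp(-qT) * N(d1) - K * exp(-rT) * N(d2)
N(d1) = 0.01618564; N(d2) = 0.01368578
C = 28.6600 * 1.00000000 * 0.01618564 - 33.1900 * 0.99750412 * 0.01368578 = 0.0108

Answer: Price = 0.0108


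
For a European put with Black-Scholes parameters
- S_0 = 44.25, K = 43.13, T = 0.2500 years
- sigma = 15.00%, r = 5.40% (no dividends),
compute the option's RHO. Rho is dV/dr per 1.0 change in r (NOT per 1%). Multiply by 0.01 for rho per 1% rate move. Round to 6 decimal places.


d1 = 0.5593208106; d2 = 0.4843208106
phi(d1) = 0.3411754500; exp(-qT) = 1.0000000000; exp(-rT) = 0.9865907163
N(-d2) = 0.3140791045
Rho = -K*T*exp(-rT)*N(-d2) = -43.1300 * 0.2500 * 0.9865907163 * 0.3140791045 = -3.341147

Answer: Rho = -3.341147


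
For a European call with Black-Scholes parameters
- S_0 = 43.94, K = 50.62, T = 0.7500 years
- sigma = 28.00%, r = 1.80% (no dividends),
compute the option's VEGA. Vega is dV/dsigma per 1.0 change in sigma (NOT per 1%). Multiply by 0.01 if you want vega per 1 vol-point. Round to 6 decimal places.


d1 = -0.4067089872; d2 = -0.6491961003
phi(d1) = 0.3672749116; exp(-qT) = 1.0000000000; exp(-rT) = 0.9865907163
Vega = S * exp(-qT) * phi(d1) * sqrt(T) = 43.9400 * 1.0000000000 * 0.3672749116 * 0.8660254038 = 13.975970

Answer: Vega = 13.975970


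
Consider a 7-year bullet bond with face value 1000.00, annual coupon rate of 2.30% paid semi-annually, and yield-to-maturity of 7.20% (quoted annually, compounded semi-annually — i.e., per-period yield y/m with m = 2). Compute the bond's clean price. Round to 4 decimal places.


Coupon per period c = face * coupon_rate / m = 11.500000
Periods per year m = 2; per-period yield y/m = 0.036000
Number of cashflows N = 14
Cashflows (t years, CF_t, discount factor 1/(1+y/m)^(m*t), PV):
  t = 0.5000: CF_t = 11.500000, DF = 0.965251, PV = 11.100386
  t = 1.0000: CF_t = 11.500000, DF = 0.931709, PV = 10.714658
  t = 1.5000: CF_t = 11.500000, DF = 0.899333, PV = 10.342334
  t = 2.0000: CF_t = 11.500000, DF = 0.868082, PV = 9.982948
  t = 2.5000: CF_t = 11.500000, DF = 0.837917, PV = 9.636050
  t = 3.0000: CF_t = 11.500000, DF = 0.808801, PV = 9.301207
  t = 3.5000: CF_t = 11.500000, DF = 0.780696, PV = 8.977999
  t = 4.0000: CF_t = 11.500000, DF = 0.753567, PV = 8.666022
  t = 4.5000: CF_t = 11.500000, DF = 0.727381, PV = 8.364886
  t = 5.0000: CF_t = 11.500000, DF = 0.702106, PV = 8.074215
  t = 5.5000: CF_t = 11.500000, DF = 0.677708, PV = 7.793643
  t = 6.0000: CF_t = 11.500000, DF = 0.654158, PV = 7.522822
  t = 6.5000: CF_t = 11.500000, DF = 0.631427, PV = 7.261411
  t = 7.0000: CF_t = 1011.500000, DF = 0.609486, PV = 616.494649
Price P = sum_t PV_t = 734.233232

Answer: Price = 734.2332


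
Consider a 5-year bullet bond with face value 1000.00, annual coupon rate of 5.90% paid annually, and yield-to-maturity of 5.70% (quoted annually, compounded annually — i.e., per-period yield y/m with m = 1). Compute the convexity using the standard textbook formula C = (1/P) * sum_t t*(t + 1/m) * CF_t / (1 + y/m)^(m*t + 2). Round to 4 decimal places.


Coupon per period c = face * coupon_rate / m = 59.000000
Periods per year m = 1; per-period yield y/m = 0.057000
Number of cashflows N = 5
Cashflows (t years, CF_t, discount factor 1/(1+y/m)^(m*t), PV):
  t = 1.0000: CF_t = 59.000000, DF = 0.946074, PV = 55.818354
  t = 2.0000: CF_t = 59.000000, DF = 0.895056, PV = 52.808282
  t = 3.0000: CF_t = 59.000000, DF = 0.846789, PV = 49.960531
  t = 4.0000: CF_t = 59.000000, DF = 0.801125, PV = 47.266350
  t = 5.0000: CF_t = 1059.000000, DF = 0.757923, PV = 802.640415
Price P = sum_t PV_t = 1008.493931
Convexity numerator sum_t t*(t + 1/m) * CF_t / (1+y/m)^(m*t + 2):
  t = 1.0000: term = 99.921063
  t = 2.0000: term = 283.598097
  t = 3.0000: term = 536.609456
  t = 4.0000: term = 846.120239
  t = 5.0000: term = 21552.234496
Convexity = (1/P) * sum = 23318.483351 / 1008.493931 = 23.122086

Answer: Convexity = 23.1221


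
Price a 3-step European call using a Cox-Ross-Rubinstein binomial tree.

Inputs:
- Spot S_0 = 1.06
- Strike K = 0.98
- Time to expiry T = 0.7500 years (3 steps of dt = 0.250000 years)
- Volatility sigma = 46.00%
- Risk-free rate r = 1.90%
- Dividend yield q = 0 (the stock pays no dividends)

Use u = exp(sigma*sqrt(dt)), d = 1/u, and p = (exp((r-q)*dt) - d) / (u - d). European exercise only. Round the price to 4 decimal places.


Answer: Price = V(0,0) = 0.2214

Derivation:
dt = T/N = 0.250000
u = exp(sigma*sqrt(dt)) = 1.258600; d = 1/u = 0.794534
p = (exp((r-q)*dt) - d) / (u - d) = 0.453012
Discount per step: exp(-r*dt) = 0.995261
Stock lattice S(k, i) with i counting down-moves:
  k=0: S(0,0) = 1.0600
  k=1: S(1,0) = 1.3341; S(1,1) = 0.8422
  k=2: S(2,0) = 1.6791; S(2,1) = 1.0600; S(2,2) = 0.6692
  k=3: S(3,0) = 2.1133; S(3,1) = 1.3341; S(3,2) = 0.8422; S(3,3) = 0.5317
Terminal payoffs V(N, i) = max(S_T - K, 0):
  V(3,0) = 1.133338; V(3,1) = 0.354116; V(3,2) = 0.000000; V(3,3) = 0.000000
Backward induction: V(k, i) = exp(-r*dt) * [p * V(k+1, i) + (1-p) * V(k+1, i+1)].
  V(2,0) = exp(-r*dt) * [p*1.133338 + (1-p)*0.354116] = 0.703762
  V(2,1) = exp(-r*dt) * [p*0.354116 + (1-p)*0.000000] = 0.159659
  V(2,2) = exp(-r*dt) * [p*0.000000 + (1-p)*0.000000] = 0.000000
  V(1,0) = exp(-r*dt) * [p*0.703762 + (1-p)*0.159659] = 0.404220
  V(1,1) = exp(-r*dt) * [p*0.159659 + (1-p)*0.000000] = 0.071985
  V(0,0) = exp(-r*dt) * [p*0.404220 + (1-p)*0.071985] = 0.221437


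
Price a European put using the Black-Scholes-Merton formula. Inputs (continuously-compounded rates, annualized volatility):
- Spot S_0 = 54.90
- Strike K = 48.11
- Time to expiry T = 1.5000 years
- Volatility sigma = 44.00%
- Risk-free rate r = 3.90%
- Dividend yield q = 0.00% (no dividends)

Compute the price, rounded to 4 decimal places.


Answer: Price = 6.5286

Derivation:
d1 = (ln(S/K) + (r - q + 0.5*sigma^2) * T) / (sigma * sqrt(T)) = 0.62299300
d2 = d1 - sigma * sqrt(T) = 0.08410526
exp(-rT) = 0.94317824; exp(-qT) = 1.00000000
P = K * exp(-rT) * N(-d2) - S_0 * exp(-qT) * N(-d1)
N(-d1) = 0.26664456; N(-d2) = 0.46648637
P = 48.1100 * 0.94317824 * 0.46648637 - 54.9000 * 1.00000000 * 0.26664456 = 6.5286


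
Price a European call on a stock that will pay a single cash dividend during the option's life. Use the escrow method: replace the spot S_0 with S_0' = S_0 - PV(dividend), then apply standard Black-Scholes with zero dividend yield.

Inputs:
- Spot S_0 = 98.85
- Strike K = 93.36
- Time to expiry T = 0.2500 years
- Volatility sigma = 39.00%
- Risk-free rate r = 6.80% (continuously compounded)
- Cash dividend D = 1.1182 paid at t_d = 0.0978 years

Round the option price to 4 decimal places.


Answer: Price = 10.7143

Derivation:
PV(D) = D * exp(-r * t_d) = 1.1182 * 0.99337166 = 1.11078820
S_0' = S_0 - PV(D) = 98.8500 - 1.11078820 = 97.73921180
d1 = (ln(S_0'/K) + (r + sigma^2/2)*T) / (sigma*sqrt(T)) = 0.41975559
d2 = d1 - sigma*sqrt(T) = 0.22475559
exp(-rT) = 0.98314368
N(d1) = 0.66266799; N(d2) = 0.58891529
C = S_0' * N(d1) - K * exp(-rT) * N(d2) = 97.73921180 * 0.66266799 - 93.3600 * 0.98314368 * 0.58891529 = 10.7143


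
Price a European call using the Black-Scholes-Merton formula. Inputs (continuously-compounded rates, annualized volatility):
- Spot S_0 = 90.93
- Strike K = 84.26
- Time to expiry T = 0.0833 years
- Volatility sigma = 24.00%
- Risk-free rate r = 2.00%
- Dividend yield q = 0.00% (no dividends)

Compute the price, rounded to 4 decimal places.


d1 = (ln(S/K) + (r - q + 0.5*sigma^2) * T) / (sigma * sqrt(T)) = 1.15850842
d2 = d1 - sigma * sqrt(T) = 1.08924024
exp(-rT) = 0.99833539; exp(-qT) = 1.00000000
C = S_0 * exp(-qT) * N(d1) - K * exp(-rT) * N(d2)
N(d1) = 0.87667169; N(d2) = 0.86197602
C = 90.9300 * 1.00000000 * 0.87667169 - 84.2600 * 0.99833539 * 0.86197602 = 7.2066

Answer: Price = 7.2066


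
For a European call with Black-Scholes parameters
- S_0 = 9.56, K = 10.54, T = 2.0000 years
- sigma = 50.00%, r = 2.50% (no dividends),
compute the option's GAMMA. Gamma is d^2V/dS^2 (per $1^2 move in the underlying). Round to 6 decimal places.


d1 = 0.2862512273; d2 = -0.4208555539
phi(d1) = 0.3829279545; exp(-qT) = 1.0000000000; exp(-rT) = 0.9512294245
Gamma = exp(-qT) * phi(d1) / (S * sigma * sqrt(T)) = 1.0000000000 * 0.3829279545 / (9.5600 * 0.5000 * 1.4142135624) = 0.056647

Answer: Gamma = 0.056647


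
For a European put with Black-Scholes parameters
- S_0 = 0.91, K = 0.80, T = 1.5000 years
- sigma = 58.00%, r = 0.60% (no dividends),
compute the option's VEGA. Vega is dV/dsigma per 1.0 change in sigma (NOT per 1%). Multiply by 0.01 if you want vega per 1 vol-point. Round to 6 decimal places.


Answer: Vega = 0.382383

Derivation:
d1 = 0.5492106137; d2 = -0.1611414117
phi(d1) = 0.3430926738; exp(-qT) = 1.0000000000; exp(-rT) = 0.9910403788
Vega = S * exp(-qT) * phi(d1) * sqrt(T) = 0.9100 * 1.0000000000 * 0.3430926738 * 1.2247448714 = 0.382383


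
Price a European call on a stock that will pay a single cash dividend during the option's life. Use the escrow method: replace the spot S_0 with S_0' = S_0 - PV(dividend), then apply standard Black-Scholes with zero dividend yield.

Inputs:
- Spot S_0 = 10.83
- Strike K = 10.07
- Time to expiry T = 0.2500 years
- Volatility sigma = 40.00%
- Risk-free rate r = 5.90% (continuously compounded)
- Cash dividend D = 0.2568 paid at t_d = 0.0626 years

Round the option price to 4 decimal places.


PV(D) = D * exp(-r * t_d) = 0.2568 * 0.99631341 = 0.25585328
S_0' = S_0 - PV(D) = 10.8300 - 0.25585328 = 10.57414672
d1 = (ln(S_0'/K) + (r + sigma^2/2)*T) / (sigma*sqrt(T)) = 0.41800663
d2 = d1 - sigma*sqrt(T) = 0.21800663
exp(-rT) = 0.98535825
N(d1) = 0.66202887; N(d2) = 0.58628803
C = S_0' * N(d1) - K * exp(-rT) * N(d2) = 10.57414672 * 0.66202887 - 10.0700 * 0.98535825 * 0.58628803 = 1.1829

Answer: Price = 1.1829


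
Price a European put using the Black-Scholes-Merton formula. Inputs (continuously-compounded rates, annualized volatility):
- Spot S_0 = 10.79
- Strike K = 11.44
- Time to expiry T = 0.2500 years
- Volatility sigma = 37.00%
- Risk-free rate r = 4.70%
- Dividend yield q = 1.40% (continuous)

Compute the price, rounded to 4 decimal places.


d1 = (ln(S/K) + (r - q + 0.5*sigma^2) * T) / (sigma * sqrt(T)) = -0.17910112
d2 = d1 - sigma * sqrt(T) = -0.36410112
exp(-rT) = 0.98831876; exp(-qT) = 0.99650612
P = K * exp(-rT) * N(-d2) - S_0 * exp(-qT) * N(-d1)
N(-d1) = 0.57107085; N(-d2) = 0.64210875
P = 11.4400 * 0.98831876 * 0.64210875 - 10.7900 * 0.99650612 * 0.57107085 = 1.1196

Answer: Price = 1.1196


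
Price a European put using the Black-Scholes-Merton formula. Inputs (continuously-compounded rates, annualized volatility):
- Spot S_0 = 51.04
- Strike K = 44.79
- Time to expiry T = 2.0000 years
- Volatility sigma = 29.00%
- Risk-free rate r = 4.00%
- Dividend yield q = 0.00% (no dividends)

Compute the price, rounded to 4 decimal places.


d1 = (ln(S/K) + (r - q + 0.5*sigma^2) * T) / (sigma * sqrt(T)) = 0.71862711
d2 = d1 - sigma * sqrt(T) = 0.30850518
exp(-rT) = 0.92311635; exp(-qT) = 1.00000000
P = K * exp(-rT) * N(-d2) - S_0 * exp(-qT) * N(-d1)
N(-d1) = 0.23618535; N(-d2) = 0.37884898
P = 44.7900 * 0.92311635 * 0.37884898 - 51.0400 * 1.00000000 * 0.23618535 = 3.6091

Answer: Price = 3.6091


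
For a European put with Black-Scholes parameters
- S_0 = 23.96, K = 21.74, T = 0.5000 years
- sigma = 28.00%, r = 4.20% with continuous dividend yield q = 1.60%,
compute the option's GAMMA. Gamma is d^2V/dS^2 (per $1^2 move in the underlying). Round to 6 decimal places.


Answer: Gamma = 0.067287

Derivation:
d1 = 0.6557500781; d2 = 0.4577601794
phi(d1) = 0.3217621678; exp(-qT) = 0.9920319148; exp(-rT) = 0.9792189646
Gamma = exp(-qT) * phi(d1) / (S * sigma * sqrt(T)) = 0.9920319148 * 0.3217621678 / (23.9600 * 0.2800 * 0.7071067812) = 0.067287


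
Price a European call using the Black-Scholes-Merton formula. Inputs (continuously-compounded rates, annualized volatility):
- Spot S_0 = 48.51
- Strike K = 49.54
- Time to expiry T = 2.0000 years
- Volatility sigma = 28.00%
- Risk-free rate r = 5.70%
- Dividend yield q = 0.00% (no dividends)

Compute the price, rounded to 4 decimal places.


d1 = (ln(S/K) + (r - q + 0.5*sigma^2) * T) / (sigma * sqrt(T)) = 0.43282395
d2 = d1 - sigma * sqrt(T) = 0.03684415
exp(-rT) = 0.89225796; exp(-qT) = 1.00000000
C = S_0 * exp(-qT) * N(d1) - K * exp(-rT) * N(d2)
N(d1) = 0.66742866; N(d2) = 0.51469536
C = 48.5100 * 1.00000000 * 0.66742866 - 49.5400 * 0.89225796 * 0.51469536 = 9.6262

Answer: Price = 9.6262


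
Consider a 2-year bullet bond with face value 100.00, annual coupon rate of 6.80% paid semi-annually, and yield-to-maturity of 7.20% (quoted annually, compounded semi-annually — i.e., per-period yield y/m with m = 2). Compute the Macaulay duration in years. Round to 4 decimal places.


Coupon per period c = face * coupon_rate / m = 3.400000
Periods per year m = 2; per-period yield y/m = 0.036000
Number of cashflows N = 4
Cashflows (t years, CF_t, discount factor 1/(1+y/m)^(m*t), PV):
  t = 0.5000: CF_t = 3.400000, DF = 0.965251, PV = 3.281853
  t = 1.0000: CF_t = 3.400000, DF = 0.931709, PV = 3.167812
  t = 1.5000: CF_t = 3.400000, DF = 0.899333, PV = 3.057734
  t = 2.0000: CF_t = 103.400000, DF = 0.868082, PV = 89.759726
Price P = sum_t PV_t = 99.267125
Macaulay numerator sum_t t * PV_t:
  t * PV_t at t = 0.5000: 1.640927
  t * PV_t at t = 1.0000: 3.167812
  t * PV_t at t = 1.5000: 4.586600
  t * PV_t at t = 2.0000: 179.519452
Macaulay duration D = (sum_t t * PV_t) / P = 188.914791 / 99.267125 = 1.903095

Answer: Macaulay duration = 1.9031 years


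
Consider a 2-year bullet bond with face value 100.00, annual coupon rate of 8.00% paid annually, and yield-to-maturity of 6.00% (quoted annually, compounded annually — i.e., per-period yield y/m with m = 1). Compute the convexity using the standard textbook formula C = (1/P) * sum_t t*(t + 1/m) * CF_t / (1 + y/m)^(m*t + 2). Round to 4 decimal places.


Answer: Convexity = 5.0808

Derivation:
Coupon per period c = face * coupon_rate / m = 8.000000
Periods per year m = 1; per-period yield y/m = 0.060000
Number of cashflows N = 2
Cashflows (t years, CF_t, discount factor 1/(1+y/m)^(m*t), PV):
  t = 1.0000: CF_t = 8.000000, DF = 0.943396, PV = 7.547170
  t = 2.0000: CF_t = 108.000000, DF = 0.889996, PV = 96.119616
Price P = sum_t PV_t = 103.666785
Convexity numerator sum_t t*(t + 1/m) * CF_t / (1+y/m)^(m*t + 2):
  t = 1.0000: term = 13.433909
  t = 2.0000: term = 513.276694
Convexity = (1/P) * sum = 526.710602 / 103.666785 = 5.080804


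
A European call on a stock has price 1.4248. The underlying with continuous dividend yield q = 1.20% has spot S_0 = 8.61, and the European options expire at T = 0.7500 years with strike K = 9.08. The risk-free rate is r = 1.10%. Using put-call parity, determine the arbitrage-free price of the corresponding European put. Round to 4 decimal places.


Put-call parity: C - P = S_0 * exp(-qT) - K * exp(-rT).
S_0 * exp(-qT) = 8.6100 * 0.99104038 = 8.53285766
K * exp(-rT) = 9.0800 * 0.99178394 = 9.00539816
P = C - S*exp(-qT) + K*exp(-rT)
P = 1.4248 - 8.53285766 + 9.00539816 = 1.8973

Answer: Put price = 1.8973


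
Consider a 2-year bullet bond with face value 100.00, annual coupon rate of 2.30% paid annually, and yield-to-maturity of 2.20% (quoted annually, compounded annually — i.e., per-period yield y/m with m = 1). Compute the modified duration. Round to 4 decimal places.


Answer: Modified duration = 1.9350

Derivation:
Coupon per period c = face * coupon_rate / m = 2.300000
Periods per year m = 1; per-period yield y/m = 0.022000
Number of cashflows N = 2
Cashflows (t years, CF_t, discount factor 1/(1+y/m)^(m*t), PV):
  t = 1.0000: CF_t = 2.300000, DF = 0.978474, PV = 2.250489
  t = 2.0000: CF_t = 102.300000, DF = 0.957411, PV = 97.943099
Price P = sum_t PV_t = 100.193588
First compute Macaulay numerator sum_t t * PV_t:
  t * PV_t at t = 1.0000: 2.250489
  t * PV_t at t = 2.0000: 195.886198
Macaulay duration D = 198.136688 / 100.193588 = 1.977539
Modified duration = D / (1 + y/m) = 1.977539 / (1 + 0.022000) = 1.934969


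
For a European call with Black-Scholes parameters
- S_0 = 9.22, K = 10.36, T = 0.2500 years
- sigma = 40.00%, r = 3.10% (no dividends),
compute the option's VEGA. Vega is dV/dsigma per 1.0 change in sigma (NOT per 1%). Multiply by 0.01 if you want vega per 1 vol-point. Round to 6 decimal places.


d1 = -0.4441359963; d2 = -0.6441359963
phi(d1) = 0.3614733630; exp(-qT) = 1.0000000000; exp(-rT) = 0.9922799538
Vega = S * exp(-qT) * phi(d1) * sqrt(T) = 9.2200 * 1.0000000000 * 0.3614733630 * 0.5000000000 = 1.666392

Answer: Vega = 1.666392


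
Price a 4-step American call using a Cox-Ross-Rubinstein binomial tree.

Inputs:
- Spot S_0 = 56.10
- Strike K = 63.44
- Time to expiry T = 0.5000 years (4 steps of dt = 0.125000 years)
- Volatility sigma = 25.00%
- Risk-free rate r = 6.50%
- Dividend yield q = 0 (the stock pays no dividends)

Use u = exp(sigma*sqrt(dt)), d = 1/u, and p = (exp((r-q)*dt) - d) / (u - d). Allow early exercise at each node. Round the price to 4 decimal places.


Answer: Price = V(0,0) = 2.1310

Derivation:
dt = T/N = 0.125000
u = exp(sigma*sqrt(dt)) = 1.092412; d = 1/u = 0.915405
p = (exp((r-q)*dt) - d) / (u - d) = 0.524006
Discount per step: exp(-r*dt) = 0.991908
Stock lattice S(k, i) with i counting down-moves:
  k=0: S(0,0) = 56.1000
  k=1: S(1,0) = 61.2843; S(1,1) = 51.3542
  k=2: S(2,0) = 66.9478; S(2,1) = 56.1000; S(2,2) = 47.0099
  k=3: S(3,0) = 73.1345; S(3,1) = 61.2843; S(3,2) = 51.3542; S(3,3) = 43.0332
  k=4: S(4,0) = 79.8931; S(4,1) = 66.9478; S(4,2) = 56.1000; S(4,3) = 47.0099; S(4,4) = 39.3928
Terminal payoffs V(N, i) = max(S_T - K, 0):
  V(4,0) = 16.453077; V(4,1) = 3.507753; V(4,2) = 0.000000; V(4,3) = 0.000000; V(4,4) = 0.000000
Backward induction: V(k, i) = exp(-r*dt) * [p * V(k+1, i) + (1-p) * V(k+1, i+1)]; then take max(V_cont, immediate exercise) for American.
  V(3,0) = exp(-r*dt) * [p*16.453077 + (1-p)*3.507753] = 10.207909; exercise = 9.694547; V(3,0) = max -> 10.207909
  V(3,1) = exp(-r*dt) * [p*3.507753 + (1-p)*0.000000] = 1.823211; exercise = 0.000000; V(3,1) = max -> 1.823211
  V(3,2) = exp(-r*dt) * [p*0.000000 + (1-p)*0.000000] = 0.000000; exercise = 0.000000; V(3,2) = max -> 0.000000
  V(3,3) = exp(-r*dt) * [p*0.000000 + (1-p)*0.000000] = 0.000000; exercise = 0.000000; V(3,3) = max -> 0.000000
  V(2,0) = exp(-r*dt) * [p*10.207909 + (1-p)*1.823211] = 6.166539; exercise = 3.507753; V(2,0) = max -> 6.166539
  V(2,1) = exp(-r*dt) * [p*1.823211 + (1-p)*0.000000] = 0.947643; exercise = 0.000000; V(2,1) = max -> 0.947643
  V(2,2) = exp(-r*dt) * [p*0.000000 + (1-p)*0.000000] = 0.000000; exercise = 0.000000; V(2,2) = max -> 0.000000
  V(1,0) = exp(-r*dt) * [p*6.166539 + (1-p)*0.947643] = 3.652580; exercise = 0.000000; V(1,0) = max -> 3.652580
  V(1,1) = exp(-r*dt) * [p*0.947643 + (1-p)*0.000000] = 0.492553; exercise = 0.000000; V(1,1) = max -> 0.492553
  V(0,0) = exp(-r*dt) * [p*3.652580 + (1-p)*0.492553] = 2.131042; exercise = 0.000000; V(0,0) = max -> 2.131042
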